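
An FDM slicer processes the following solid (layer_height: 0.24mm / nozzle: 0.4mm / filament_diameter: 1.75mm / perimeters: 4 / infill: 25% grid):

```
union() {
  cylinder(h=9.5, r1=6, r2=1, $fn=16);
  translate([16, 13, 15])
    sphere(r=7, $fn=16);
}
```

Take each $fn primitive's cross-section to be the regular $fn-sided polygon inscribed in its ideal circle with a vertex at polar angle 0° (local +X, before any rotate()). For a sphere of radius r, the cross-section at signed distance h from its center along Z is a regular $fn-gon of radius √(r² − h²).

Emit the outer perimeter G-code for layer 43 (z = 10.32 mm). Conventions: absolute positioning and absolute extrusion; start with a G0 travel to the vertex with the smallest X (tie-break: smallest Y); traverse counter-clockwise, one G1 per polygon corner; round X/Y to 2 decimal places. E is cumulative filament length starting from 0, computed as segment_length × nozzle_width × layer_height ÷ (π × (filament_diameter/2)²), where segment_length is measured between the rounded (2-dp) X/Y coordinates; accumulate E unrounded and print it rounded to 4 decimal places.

At z = 10.32 mm: the cone is not intersected at this z (z outside [0, 9.5]); the sphere at (16, 13): section is a regular 16-gon, circumradius = √(r²−h²) = √(7²−4.68²) = 5.206; Combining (union): only the r=7 sphere at (16, 13) is present, so the union is just that shape — 1 connected region. The outline is a single polygon with 16 vertices. Extrusion per mm of travel: 0.4 × 0.24 / (π × 0.875²) = 0.039912. Accumulating E over each segment gives final E = 1.2972.

G0 X10.79 Y13.00 Z10.32
G1 X11.19 Y11.01 E0.0810
G1 X12.32 Y9.32 E0.1622
G1 X14.01 Y8.19 E0.2433
G1 X16.00 Y7.79 E0.3243
G1 X17.99 Y8.19 E0.4053
G1 X19.68 Y9.32 E0.4865
G1 X20.81 Y11.01 E0.5676
G1 X21.21 Y13.00 E0.6486
G1 X20.81 Y14.99 E0.7296
G1 X19.68 Y16.68 E0.8108
G1 X17.99 Y17.81 E0.8919
G1 X16.00 Y18.21 E0.9729
G1 X14.01 Y17.81 E1.0539
G1 X12.32 Y16.68 E1.1351
G1 X11.19 Y14.99 E1.2162
G1 X10.79 Y13.00 E1.2972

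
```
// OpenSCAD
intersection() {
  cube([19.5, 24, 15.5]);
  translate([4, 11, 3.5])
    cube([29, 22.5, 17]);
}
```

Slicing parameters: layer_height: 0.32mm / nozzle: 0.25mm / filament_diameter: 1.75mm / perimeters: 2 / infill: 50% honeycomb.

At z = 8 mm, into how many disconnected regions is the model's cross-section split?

1

At z = 8 mm: the cube is present — its section is the full 19.5×24 rectangle; the cube at (4, 11) (footprint 29×22.5) is included at this height; Taking the intersection: the 29×22.5 cube at (4, 11) partially overlaps the 19.5×24 cube; clipping to the common part keeps 201.50 mm² — 1 connected region. The result has 1 disconnected region.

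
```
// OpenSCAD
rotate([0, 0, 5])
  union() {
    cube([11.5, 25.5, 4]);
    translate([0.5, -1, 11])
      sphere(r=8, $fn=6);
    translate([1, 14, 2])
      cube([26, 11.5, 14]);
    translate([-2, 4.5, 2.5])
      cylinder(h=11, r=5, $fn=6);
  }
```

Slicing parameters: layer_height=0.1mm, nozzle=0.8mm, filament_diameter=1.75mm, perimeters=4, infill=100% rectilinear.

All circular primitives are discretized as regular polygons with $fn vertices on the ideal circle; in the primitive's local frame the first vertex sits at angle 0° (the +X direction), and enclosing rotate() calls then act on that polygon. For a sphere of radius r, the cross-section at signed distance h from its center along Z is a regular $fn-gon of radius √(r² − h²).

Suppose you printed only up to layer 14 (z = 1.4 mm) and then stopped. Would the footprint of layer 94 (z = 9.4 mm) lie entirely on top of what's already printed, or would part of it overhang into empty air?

part overhangs

Compare the two slices. At z = 1.4: the cube (footprint 11.5×25.5) is included at this height (area 293.25 mm²); the sphere at (0.5, -1) does not reach this height (|z−center|=9.600 > r=8); the cube at (1, 14) is not intersected at this z (z outside [2, 16]); the cylinder at (-2, 4.5) is not intersected at this z (z outside [2.5, 13.5]); Combining (union): only the 11.5×25.5 cube is present, so the union is just that shape — area = 293.25 mm²; (rotated 5° about Z; rotation is an isometry so areas/perimeters/island counts are preserved). At z = 9.4: the cube does not reach this height (z outside [0, 4]); the sphere at (0.5, -1): section is a regular 6-gon, circumradius = √(r²−h²) = √(8²−1.6²) = 7.838 (area = (6/2)·7.838²·sin(360°/6) = 159.63 mm²); the 26×11.5 cube at (1, 14) contributes its full rectangle (area 299.00 mm²); the cylinder at (-2, 4.5): section is a regular 6-gon, circumradius r=5 (area = (6/2)·5.000²·sin(360°/6) = 64.95 mm²); Taking the union: the regions partially overlap — summed areas 523.58 mm² minus the doubly-counted overlap 37.26 mm² gives 486.32 mm² — area = 486.32 mm²; (rotated 5° about Z; rotation is an isometry so areas/perimeters/island counts are preserved). Checking containment: at z = 9.4 the cross-section extends beyond the z = 1.4 cross-section by about 326.12 mm².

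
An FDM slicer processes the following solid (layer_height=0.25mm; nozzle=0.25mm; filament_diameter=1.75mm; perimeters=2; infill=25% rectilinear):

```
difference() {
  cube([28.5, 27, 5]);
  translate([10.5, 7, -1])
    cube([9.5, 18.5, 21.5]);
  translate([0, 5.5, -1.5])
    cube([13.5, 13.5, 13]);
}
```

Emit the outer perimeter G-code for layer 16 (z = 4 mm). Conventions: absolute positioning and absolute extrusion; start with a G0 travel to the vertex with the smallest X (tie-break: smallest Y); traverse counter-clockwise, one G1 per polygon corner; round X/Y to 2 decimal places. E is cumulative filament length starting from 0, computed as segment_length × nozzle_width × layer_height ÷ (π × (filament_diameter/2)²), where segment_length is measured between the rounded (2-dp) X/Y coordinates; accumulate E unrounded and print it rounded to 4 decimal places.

At z = 4 mm: the cube is present — its section is the full 28.5×27 rectangle; the 9.5×18.5 cube at (10.5, 7) contributes its full rectangle; the cube at (0, 5.5) (footprint 13.5×13.5) is included at this height; After the difference (first − rest): starting from the 28.5×27 cube, the 9.5×18.5 cube at (10.5, 7) lies wholly inside it (removes its full 175.75 mm² and its 56.00 mm outline becomes a hole wall); the 13.5×13.5 cube at (0, 5.5) partially overlaps it — only the 146.25 mm² overlap (of its 182.25 mm²) is removed, clipping the outline — 1 connected region. The outline is a single polygon with 12 vertices. Extrusion per mm of travel: 0.25 × 0.25 / (π × 0.875²) = 0.025984. Accumulating E over each segment gives final E = 4.2615.

G0 X0.00 Y0.00 Z4.00
G1 X28.50 Y0.00 E0.7406
G1 X28.50 Y27.00 E1.4421
G1 X0.00 Y27.00 E2.1827
G1 X0.00 Y19.00 E2.3906
G1 X10.50 Y19.00 E2.6634
G1 X10.50 Y25.50 E2.8323
G1 X20.00 Y25.50 E3.0792
G1 X20.00 Y7.00 E3.5599
G1 X13.50 Y7.00 E3.7288
G1 X13.50 Y5.50 E3.7677
G1 X0.00 Y5.50 E4.1185
G1 X0.00 Y0.00 E4.2615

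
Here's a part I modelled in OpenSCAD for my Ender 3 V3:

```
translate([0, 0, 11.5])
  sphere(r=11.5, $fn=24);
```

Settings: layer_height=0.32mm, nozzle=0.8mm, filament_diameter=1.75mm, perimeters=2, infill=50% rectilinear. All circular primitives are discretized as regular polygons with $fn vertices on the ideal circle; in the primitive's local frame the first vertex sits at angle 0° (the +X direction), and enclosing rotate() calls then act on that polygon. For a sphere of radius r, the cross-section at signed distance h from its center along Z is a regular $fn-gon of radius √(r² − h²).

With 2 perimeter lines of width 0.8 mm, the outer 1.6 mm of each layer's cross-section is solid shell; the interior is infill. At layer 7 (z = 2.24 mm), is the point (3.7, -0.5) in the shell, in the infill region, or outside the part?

infill

At z = 2.24 mm: the r=11.5 sphere slices to a regular 24-gon of circumradius 6.819 (√(r²−h²) with h=9.26 from center). Overall, the cross-section is a single solid region. The nearest boundary edge runs (6.59, -1.76)→(6.82, 0.00); distance from the point to it = 3.03 mm. The point is inside the cross-section and 3.03 mm from the nearest boundary — more than the 1.6 mm shell width (2 × 0.8), so it's in the infill interior.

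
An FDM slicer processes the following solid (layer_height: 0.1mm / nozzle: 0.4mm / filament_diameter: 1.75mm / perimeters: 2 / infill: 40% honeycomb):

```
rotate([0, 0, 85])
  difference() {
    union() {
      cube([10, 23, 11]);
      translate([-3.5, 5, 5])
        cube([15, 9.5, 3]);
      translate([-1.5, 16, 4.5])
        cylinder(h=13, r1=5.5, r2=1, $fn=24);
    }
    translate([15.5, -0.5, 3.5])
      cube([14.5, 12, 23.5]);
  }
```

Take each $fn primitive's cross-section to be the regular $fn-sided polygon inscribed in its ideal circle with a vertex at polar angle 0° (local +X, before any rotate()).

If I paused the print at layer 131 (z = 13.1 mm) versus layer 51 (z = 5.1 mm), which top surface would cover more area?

Layer 131 (z = 13.1): the cube is not intersected at this z (z outside [0, 11]); the cube at (-3.5, 5) does not reach this height (z outside [5, 8]); the cone at (-1.5, 16) (r1=5.5→r2=1) has section circumradius 2.523 here — a regular 24-gon (area = (24/2)·2.523²·sin(360°/24) = 19.77 mm²); Combining (union): only the cone at (-1.5, 16) is present, so the union is just that shape — area = 19.77 mm²; the 14.5×12 cube at (15.5, -0.5) contributes its full rectangle (area 174.00 mm²); Subtracting the remaining from the first: starting from the result so far (19.77 mm²), the 14.5×12 cube at (15.5, -0.5) misses the remaining region (no effect) — area = 19.77 mm²; (rotated 85° about Z; rotation is an isometry so areas/perimeters/island counts are preserved). So its area = 19.77 mm². Layer 51 (z = 5.1): the 10×23 cube contributes its full rectangle (area 230.00 mm²); the 15×9.5 cube at (-3.5, 5) contributes its full rectangle (area 142.50 mm²); the cone at (-1.5, 16) (r1=5.5→r2=1) has section circumradius 5.292 here — a regular 24-gon (area = (24/2)·5.292²·sin(360°/24) = 86.99 mm²); Taking the union: the regions partially overlap — summed areas 459.49 mm² minus the doubly-counted overlap 135.72 mm² gives 323.77 mm² — area = 323.77 mm²; the cube at (15.5, -0.5) (footprint 14.5×12) is included at this height (area 174.00 mm²); Taking the first minus the rest: starting from that combined region (323.77 mm²), the 14.5×12 cube at (15.5, -0.5) misses the remaining region (no effect) — area = 323.77 mm²; (rotated 85° about Z; rotation is an isometry so areas/perimeters/island counts are preserved). So its area = 323.77 mm². Layer 51 is larger (323.77 vs 19.77 mm²).

layer 51 (z = 5.1 mm)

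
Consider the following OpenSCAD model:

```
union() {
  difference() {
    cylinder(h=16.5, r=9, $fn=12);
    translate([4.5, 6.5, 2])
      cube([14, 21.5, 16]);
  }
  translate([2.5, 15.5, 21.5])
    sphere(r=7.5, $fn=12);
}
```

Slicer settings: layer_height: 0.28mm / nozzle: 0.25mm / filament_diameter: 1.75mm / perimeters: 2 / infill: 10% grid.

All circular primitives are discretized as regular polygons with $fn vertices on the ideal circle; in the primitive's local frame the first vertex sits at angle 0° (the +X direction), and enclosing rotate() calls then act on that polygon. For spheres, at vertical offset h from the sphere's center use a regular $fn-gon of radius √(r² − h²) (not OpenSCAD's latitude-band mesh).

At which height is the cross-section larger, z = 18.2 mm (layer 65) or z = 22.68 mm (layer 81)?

Layer 65 (z = 18.2): the cylinder does not reach this height (z outside [0, 16.5]); the cube at (4.5, 6.5) does not reach this height (z outside [2, 18]); After the difference (first − rest): the first operand is absent here, so nothing remains; the sphere at (2.5, 15.5): section is a regular 12-gon, circumradius = √(r²−h²) = √(7.5²−3.3²) = 6.735 (area = (12/2)·6.735²·sin(360°/12) = 136.08 mm²); Combining (union): only the r=7.5 sphere at (2.5, 15.5) is present, so the union is just that shape — area = 136.08 mm². So its area = 136.08 mm². Layer 81 (z = 22.68): the cylinder does not reach this height (z outside [0, 16.5]); the cube at (4.5, 6.5) does not reach this height (z outside [2, 18]); Taking the first minus the rest: the first operand is absent here, so nothing remains; the r=7.5 sphere at (2.5, 15.5) slices to a regular 12-gon of circumradius 7.407 (√(r²−h²) with h=1.18 from center) (area = (12/2)·7.407²·sin(360°/12) = 164.57 mm²); Combining (union): only the r=7.5 sphere at (2.5, 15.5) is present, so the union is just that shape — area = 164.57 mm². So its area = 164.57 mm². Layer 81 is larger (164.57 vs 136.08 mm²).

layer 81 (z = 22.68 mm)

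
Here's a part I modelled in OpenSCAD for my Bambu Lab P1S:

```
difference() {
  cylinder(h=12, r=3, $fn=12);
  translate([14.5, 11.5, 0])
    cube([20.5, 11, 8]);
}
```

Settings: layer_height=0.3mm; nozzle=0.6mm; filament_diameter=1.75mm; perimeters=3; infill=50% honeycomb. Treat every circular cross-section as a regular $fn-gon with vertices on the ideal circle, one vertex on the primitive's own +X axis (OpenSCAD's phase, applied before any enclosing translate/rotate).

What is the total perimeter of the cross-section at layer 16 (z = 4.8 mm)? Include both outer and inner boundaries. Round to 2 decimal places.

18.63 mm

At z = 4.8 mm: the cylinder: section is a regular 12-gon, circumradius r=3 (perimeter = 2·12·3.000·sin(180°/12) = 18.63 mm); the cube at (14.5, 11.5) is present — its section is the full 20.5×11 rectangle (perimeter 63.00 mm); Taking the first minus the rest: starting from the r=3 cylinder, the 20.5×11 cube at (14.5, 11.5) misses the remaining region (no effect) — boundary = 18.63 mm. Overall, the cross-section is a single solid region. Total boundary length (outer) = 18.63 mm.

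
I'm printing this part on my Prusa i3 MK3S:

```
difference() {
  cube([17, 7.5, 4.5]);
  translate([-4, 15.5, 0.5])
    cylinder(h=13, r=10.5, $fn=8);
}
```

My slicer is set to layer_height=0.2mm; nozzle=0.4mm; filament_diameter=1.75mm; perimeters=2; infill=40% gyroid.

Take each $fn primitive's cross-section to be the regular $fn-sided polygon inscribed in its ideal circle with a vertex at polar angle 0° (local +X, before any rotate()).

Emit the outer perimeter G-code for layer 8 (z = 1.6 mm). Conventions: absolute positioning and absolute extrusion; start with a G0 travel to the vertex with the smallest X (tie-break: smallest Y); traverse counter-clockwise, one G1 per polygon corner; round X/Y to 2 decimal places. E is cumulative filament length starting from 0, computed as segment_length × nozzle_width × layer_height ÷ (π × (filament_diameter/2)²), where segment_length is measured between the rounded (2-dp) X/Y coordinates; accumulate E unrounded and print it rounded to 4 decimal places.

At z = 1.6 mm: the cube is present — its section is the full 17×7.5 rectangle; the cylinder at (-4, 15.5): section is a regular 8-gon, circumradius r=10.5; Taking the first minus the rest: starting from the 17×7.5 cube, the r=10.5 cylinder at (-4, 15.5) partially overlaps it — only the 0.86 mm² overlap (of its 311.83 mm²) is removed, clipping the outline — 1 connected region. The outline is a single polygon with 5 vertices. Extrusion per mm of travel: 0.4 × 0.2 / (π × 0.875²) = 0.033260. Accumulating E over each segment gives final E = 1.6073.

G0 X0.00 Y0.00 Z1.60
G1 X17.00 Y0.00 E0.5654
G1 X17.00 Y7.50 E0.8149
G1 X2.04 Y7.50 E1.3124
G1 X0.00 Y6.66 E1.3858
G1 X0.00 Y0.00 E1.6073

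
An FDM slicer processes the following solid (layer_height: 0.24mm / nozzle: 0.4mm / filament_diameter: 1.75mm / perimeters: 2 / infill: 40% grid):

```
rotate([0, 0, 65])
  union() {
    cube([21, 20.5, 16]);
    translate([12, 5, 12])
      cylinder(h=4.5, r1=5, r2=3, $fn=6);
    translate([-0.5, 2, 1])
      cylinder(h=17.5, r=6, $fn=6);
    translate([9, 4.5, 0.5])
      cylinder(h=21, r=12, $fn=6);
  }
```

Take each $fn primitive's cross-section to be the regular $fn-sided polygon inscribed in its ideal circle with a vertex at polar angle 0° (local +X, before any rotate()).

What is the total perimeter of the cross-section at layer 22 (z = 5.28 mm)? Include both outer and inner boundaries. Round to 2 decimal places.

98.71 mm

At z = 5.28 mm: the cube (footprint 21×20.5) is included at this height (perimeter 83.00 mm); the cone at (12, 5) does not reach this height (z outside [12, 16.5]); the cylinder at (-0.5, 2): section is a regular 6-gon, circumradius r=6 (perimeter = 2·6·6.000·sin(180°/6) = 36.00 mm); the cylinder at (9, 4.5): section is a regular 6-gon, circumradius r=12 (perimeter = 2·6·12.000·sin(180°/6) = 72.00 mm); Taking the union: the regions partially overlap (shared area 321.47 mm²), so the edge portions inside another operand are dropped and the merged outline is re-measured after clipping — boundary = 98.71 mm; (whole slice rotated 65° about Z — lengths, areas and connectivity unchanged). Overall, the cross-section is a single solid region. Total boundary length (outer) = 98.71 mm.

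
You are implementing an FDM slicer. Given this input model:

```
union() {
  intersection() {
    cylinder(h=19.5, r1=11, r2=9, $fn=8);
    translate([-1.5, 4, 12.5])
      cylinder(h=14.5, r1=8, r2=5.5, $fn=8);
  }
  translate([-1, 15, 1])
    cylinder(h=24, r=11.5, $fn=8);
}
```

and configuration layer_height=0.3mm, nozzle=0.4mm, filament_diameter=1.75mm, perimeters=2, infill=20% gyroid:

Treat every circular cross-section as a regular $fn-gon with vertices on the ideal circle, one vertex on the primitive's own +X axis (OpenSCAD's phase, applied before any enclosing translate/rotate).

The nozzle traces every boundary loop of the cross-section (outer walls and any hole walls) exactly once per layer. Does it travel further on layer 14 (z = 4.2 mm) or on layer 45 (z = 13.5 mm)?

Layer 14 (z = 4.2): the cone (r1=11→r2=9) has section circumradius 10.569 here — a regular 8-gon (perimeter = 2·8·10.569·sin(180°/8) = 64.71 mm); the cone at (-1.5, 4) does not reach this height (z outside [12.5, 27]); Keeping only the common overlap: at least one operand is absent at this height, so nothing remains; the r=11.5 cylinder at (-1, 15) contributes a regular 8-gon of circumradius 11.5 (perimeter = 2·8·11.500·sin(180°/8) = 70.41 mm); Combining (union): only the r=11.5 cylinder at (-1, 15) is present, so the union is just that shape — boundary = 70.41 mm. So its perimeter = 70.41 mm. Layer 45 (z = 13.5): the cone: at t=0.692 of its height the radius interpolates to r₁+(r₂−r₁)t = 9.615, giving a regular 8-gon of that circumradius (perimeter = 2·8·9.615·sin(180°/8) = 58.87 mm); the cone at (-1.5, 4) (r1=8→r2=5.5) has section circumradius 7.828 here — a regular 8-gon (perimeter = 2·8·7.828·sin(180°/8) = 47.93 mm); Taking the intersection: the cone at (-1.5, 4) partially overlaps the cone; clipping to the common part keeps 140.75 mm² — boundary = 43.49 mm; the r=11.5 cylinder at (-1, 15) contributes a regular 8-gon of circumradius 11.5 (perimeter = 2·8·11.500·sin(180°/8) = 70.41 mm); Combining (union): the regions partially overlap (shared area 43.36 mm²), so the edge portions inside another operand are dropped and the merged outline is re-measured after clipping — boundary = 85.34 mm. So its perimeter = 85.34 mm. Layer 45 is larger (85.34 vs 70.41 mm).

layer 45 (z = 13.5 mm)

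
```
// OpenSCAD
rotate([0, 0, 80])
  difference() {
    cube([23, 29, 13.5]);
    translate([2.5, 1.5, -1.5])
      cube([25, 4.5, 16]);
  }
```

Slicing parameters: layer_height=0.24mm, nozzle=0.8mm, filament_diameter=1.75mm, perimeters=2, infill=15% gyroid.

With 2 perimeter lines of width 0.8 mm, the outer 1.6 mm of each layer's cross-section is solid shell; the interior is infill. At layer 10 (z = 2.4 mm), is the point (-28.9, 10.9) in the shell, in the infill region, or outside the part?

outside

At z = 2.4 mm: the cube is present — its section is the full 23×29 rectangle; the cube at (2.5, 1.5) is present — its section is the full 25×4.5 rectangle; Subtracting the remaining from the first: starting from the 23×29 cube, the 25×4.5 cube at (2.5, 1.5) partially overlaps it — only the 92.25 mm² overlap (of its 112.50 mm²) is removed, clipping the outline — 1 connected region; (whole slice rotated 80° about Z — lengths, areas and connectivity unchanged). Overall, the cross-section is a single solid region. Undo the 80° rotation: the query point maps to (5.716, 30.354) in the un-rotated model frame. The nearest boundary edge runs (0.00, 29.00)→(23.00, 29.00); distance from the point to it = 1.35 mm. The point is not inside any of the regions above, so it lies outside the cross-section (1.35 mm from the nearest boundary).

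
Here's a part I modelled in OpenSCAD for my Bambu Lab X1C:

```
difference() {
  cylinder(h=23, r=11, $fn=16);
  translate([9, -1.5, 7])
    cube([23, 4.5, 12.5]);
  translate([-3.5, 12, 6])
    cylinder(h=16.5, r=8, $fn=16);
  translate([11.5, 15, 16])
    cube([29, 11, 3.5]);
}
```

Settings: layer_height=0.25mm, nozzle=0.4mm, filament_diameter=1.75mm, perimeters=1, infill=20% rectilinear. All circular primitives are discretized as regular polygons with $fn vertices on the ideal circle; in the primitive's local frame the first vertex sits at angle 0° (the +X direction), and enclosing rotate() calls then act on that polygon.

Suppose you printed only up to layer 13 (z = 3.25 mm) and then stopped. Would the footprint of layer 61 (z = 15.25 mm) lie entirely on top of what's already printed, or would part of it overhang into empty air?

Compare the two slices. At z = 3.25: the r=11 cylinder contributes a regular 16-gon of circumradius 11 (area = (16/2)·11.000²·sin(360°/16) = 370.44 mm²); the cube at (9, -1.5) is absent (z outside [7, 19.5]); the cylinder at (-3.5, 12) does not reach this height (z outside [6, 22.5]); the cube at (11.5, 15) is absent (z outside [16, 19.5]); Subtracting the remaining from the first: none of the subtracted shapes is present at this height, so the r=11 cylinder is unchanged — area = 370.44 mm². At z = 15.25: the cylinder: section is a regular 16-gon, circumradius r=11 (area = (16/2)·11.000²·sin(360°/16) = 370.44 mm²); the cube at (9, -1.5) (footprint 23×4.5) is included at this height (area 103.50 mm²); the cylinder at (-3.5, 12): section is a regular 16-gon, circumradius r=8 (area = (16/2)·8.000²·sin(360°/16) = 195.93 mm²); the cube at (11.5, 15) is not intersected at this z (z outside [16, 19.5]); Subtracting the remaining from the first: starting from the r=11 cylinder (370.44 mm²), the 23×4.5 cube at (9, -1.5) partially overlaps it — only the 7.88 mm² overlap (of its 103.50 mm²) is removed, clipping the outline; the r=8 cylinder at (-3.5, 12) partially overlaps it — only the 59.37 mm² overlap (of its 195.93 mm²) is removed, clipping the outline — area = 303.19 mm². Checking containment: the cross-section at z = 15.25 is a subset of the cross-section at z = 3.25.

entirely on top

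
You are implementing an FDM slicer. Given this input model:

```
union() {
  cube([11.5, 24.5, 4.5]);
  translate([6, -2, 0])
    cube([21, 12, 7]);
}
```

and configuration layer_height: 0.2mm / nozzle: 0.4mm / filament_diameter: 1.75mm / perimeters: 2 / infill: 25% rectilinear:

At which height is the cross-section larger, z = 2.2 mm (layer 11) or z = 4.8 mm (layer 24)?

layer 11 (z = 2.2 mm)

Layer 11 (z = 2.2): the 11.5×24.5 cube contributes its full rectangle (area 281.75 mm²); the cube at (6, -2) (footprint 21×12) is included at this height (area 252.00 mm²); Combining (union): the regions partially overlap — summed areas 533.75 mm² minus the doubly-counted overlap 55.00 mm² gives 478.75 mm² — area = 478.75 mm². So its area = 478.75 mm². Layer 24 (z = 4.8): the cube is not intersected at this z (z outside [0, 4.5]); the cube at (6, -2) (footprint 21×12) is included at this height (area 252.00 mm²); Taking the union: only the 21×12 cube at (6, -2) is present, so the union is just that shape — area = 252.00 mm². So its area = 252.00 mm². Layer 11 is larger (478.75 vs 252.00 mm²).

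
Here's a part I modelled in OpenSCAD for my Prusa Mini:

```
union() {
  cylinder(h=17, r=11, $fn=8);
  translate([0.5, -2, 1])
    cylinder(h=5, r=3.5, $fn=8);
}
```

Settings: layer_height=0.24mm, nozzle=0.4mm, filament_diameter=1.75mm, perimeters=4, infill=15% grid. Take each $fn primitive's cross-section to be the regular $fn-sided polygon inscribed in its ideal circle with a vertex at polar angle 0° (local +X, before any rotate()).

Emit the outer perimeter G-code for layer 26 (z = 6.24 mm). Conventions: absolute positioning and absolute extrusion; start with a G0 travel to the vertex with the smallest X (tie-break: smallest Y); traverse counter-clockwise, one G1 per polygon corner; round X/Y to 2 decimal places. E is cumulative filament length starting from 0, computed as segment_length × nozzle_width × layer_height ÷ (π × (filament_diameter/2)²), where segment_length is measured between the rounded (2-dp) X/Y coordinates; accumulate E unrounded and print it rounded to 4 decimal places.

At z = 6.24 mm: the r=11 cylinder gives a regular 8-gon of circumradius 11 (constant along its height); the cylinder at (0.5, -2) is absent (z outside [1, 6]); Combining (union): only the r=11 cylinder is present, so the union is just that shape — 1 connected region. The outline is a single polygon with 8 vertices. Extrusion per mm of travel: 0.4 × 0.24 / (π × 0.875²) = 0.039912. Accumulating E over each segment gives final E = 2.6885.

G0 X-11.00 Y0.00 Z6.24
G1 X-7.78 Y-7.78 E0.3361
G1 X0.00 Y-11.00 E0.6721
G1 X7.78 Y-7.78 E1.0082
G1 X11.00 Y0.00 E1.3442
G1 X7.78 Y7.78 E1.6803
G1 X0.00 Y11.00 E2.0164
G1 X-7.78 Y7.78 E2.3524
G1 X-11.00 Y0.00 E2.6885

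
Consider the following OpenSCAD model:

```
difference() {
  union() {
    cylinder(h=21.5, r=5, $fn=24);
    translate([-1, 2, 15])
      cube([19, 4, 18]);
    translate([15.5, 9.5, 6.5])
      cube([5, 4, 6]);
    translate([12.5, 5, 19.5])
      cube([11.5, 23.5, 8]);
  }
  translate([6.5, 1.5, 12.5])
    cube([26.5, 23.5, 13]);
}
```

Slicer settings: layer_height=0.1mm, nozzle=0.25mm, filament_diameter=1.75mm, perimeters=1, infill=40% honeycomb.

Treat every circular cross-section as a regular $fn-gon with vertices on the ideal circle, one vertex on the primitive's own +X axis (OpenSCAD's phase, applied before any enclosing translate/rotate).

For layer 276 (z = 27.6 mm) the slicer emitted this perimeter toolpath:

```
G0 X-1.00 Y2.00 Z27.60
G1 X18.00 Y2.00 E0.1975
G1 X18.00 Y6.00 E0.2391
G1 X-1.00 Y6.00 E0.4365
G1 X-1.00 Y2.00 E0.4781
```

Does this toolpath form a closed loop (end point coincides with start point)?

Start point (G0): (-1.00, 2.00). End point (last G1): the path returns to the start — closed.

yes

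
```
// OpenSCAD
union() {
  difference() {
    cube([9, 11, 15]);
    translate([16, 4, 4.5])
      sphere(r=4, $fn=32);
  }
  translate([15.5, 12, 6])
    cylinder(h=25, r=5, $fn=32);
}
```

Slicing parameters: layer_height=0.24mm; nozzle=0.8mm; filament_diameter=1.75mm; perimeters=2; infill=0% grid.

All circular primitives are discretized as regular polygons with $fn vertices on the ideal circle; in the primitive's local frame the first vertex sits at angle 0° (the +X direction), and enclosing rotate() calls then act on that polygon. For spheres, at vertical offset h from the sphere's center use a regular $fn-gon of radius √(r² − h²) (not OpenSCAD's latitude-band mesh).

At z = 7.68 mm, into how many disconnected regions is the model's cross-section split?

At z = 7.68 mm: the 9×11 cube contributes its full rectangle; the r=4 sphere at (16, 4) slices to a regular 32-gon of circumradius 2.426 (√(r²−h²) with h=3.18 from center); Taking the first minus the rest: starting from the 9×11 cube, the r=4 sphere at (16, 4) misses the remaining region (no effect) — 1 connected region; the r=5 cylinder at (15.5, 12) gives a regular 32-gon of circumradius 5 (constant along its height); Combining (union): the 2 present regions are separate (no shared area or edge), so areas and boundary lengths simply add and each stays a separate island — 2 connected regions. The result has 2 disconnected regions.

2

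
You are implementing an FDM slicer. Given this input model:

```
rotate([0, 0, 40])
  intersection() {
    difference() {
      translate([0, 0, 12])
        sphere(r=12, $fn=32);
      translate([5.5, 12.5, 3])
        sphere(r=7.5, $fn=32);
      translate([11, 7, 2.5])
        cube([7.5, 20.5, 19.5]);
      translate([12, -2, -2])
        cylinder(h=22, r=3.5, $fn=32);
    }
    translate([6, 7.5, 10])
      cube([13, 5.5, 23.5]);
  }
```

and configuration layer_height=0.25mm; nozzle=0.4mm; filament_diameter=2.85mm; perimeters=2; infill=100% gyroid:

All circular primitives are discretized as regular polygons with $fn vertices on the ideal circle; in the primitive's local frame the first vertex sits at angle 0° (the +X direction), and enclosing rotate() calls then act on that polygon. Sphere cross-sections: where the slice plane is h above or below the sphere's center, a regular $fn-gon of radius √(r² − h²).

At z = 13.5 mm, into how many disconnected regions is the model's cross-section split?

1

At z = 13.5 mm: the sphere: section is a regular 32-gon, circumradius = √(r²−h²) = √(12²−1.5²) = 11.906; the sphere at (5.5, 12.5) does not reach this height (|z−center|=10.500 > r=7.5); the 7.5×20.5 cube at (11, 7) contributes its full rectangle; the r=3.5 cylinder at (12, -2) gives a regular 32-gon of circumradius 3.5 (constant along its height); After the difference (first − rest): starting from the r=12 sphere, the 7.5×20.5 cube at (11, 7) misses the remaining region (no effect); the r=3.5 cylinder at (12, -2) partially overlaps it — only the 15.88 mm² overlap (of its 38.24 mm²) is removed, clipping the outline — 1 connected region; the cube at (6, 7.5) (footprint 13×5.5) is included at this height; Taking the intersection: the 13×5.5 cube at (6, 7.5) partially overlaps the result so far; clipping to the common part keeps 4.92 mm² — 1 connected region; (rotated 40° about Z; rotation is an isometry so areas/perimeters/island counts are preserved). The result has 1 disconnected region.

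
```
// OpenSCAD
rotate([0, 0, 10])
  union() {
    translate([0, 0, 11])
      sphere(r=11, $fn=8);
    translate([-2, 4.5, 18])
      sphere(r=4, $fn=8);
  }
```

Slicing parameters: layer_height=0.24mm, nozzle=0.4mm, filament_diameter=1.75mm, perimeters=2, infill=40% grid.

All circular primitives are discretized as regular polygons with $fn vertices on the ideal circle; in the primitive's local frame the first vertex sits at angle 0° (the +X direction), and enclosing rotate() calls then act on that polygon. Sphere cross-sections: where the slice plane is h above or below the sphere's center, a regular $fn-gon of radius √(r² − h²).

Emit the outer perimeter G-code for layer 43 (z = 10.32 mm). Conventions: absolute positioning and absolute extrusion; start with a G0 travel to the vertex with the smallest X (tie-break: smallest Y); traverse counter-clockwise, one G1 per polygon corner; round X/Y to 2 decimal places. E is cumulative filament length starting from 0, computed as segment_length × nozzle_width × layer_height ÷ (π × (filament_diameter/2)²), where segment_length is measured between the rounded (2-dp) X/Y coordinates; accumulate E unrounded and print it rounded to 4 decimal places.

G0 X-10.81 Y-1.91 Z10.32
G1 X-6.30 Y-8.99 E0.3350
G1 X1.91 Y-10.81 E0.6707
G1 X8.99 Y-6.30 E1.0057
G1 X10.81 Y1.91 E1.3413
G1 X6.30 Y8.99 E1.6764
G1 X-1.91 Y10.81 E2.0120
G1 X-8.99 Y6.30 E2.3471
G1 X-10.81 Y-1.91 E2.6827

At z = 10.32 mm: the sphere: section is a regular 8-gon, circumradius = √(r²−h²) = √(11²−0.68²) = 10.979; the sphere at (-2, 4.5) does not reach this height (|z−center|=7.680 > r=4); Combining (union): only the r=11 sphere is present, so the union is just that shape — 1 connected region; (whole slice rotated 10° about Z — lengths, areas and connectivity unchanged). The outline is a single polygon with 8 vertices. Extrusion per mm of travel: 0.4 × 0.24 / (π × 0.875²) = 0.039912. Accumulating E over each segment gives final E = 2.6827.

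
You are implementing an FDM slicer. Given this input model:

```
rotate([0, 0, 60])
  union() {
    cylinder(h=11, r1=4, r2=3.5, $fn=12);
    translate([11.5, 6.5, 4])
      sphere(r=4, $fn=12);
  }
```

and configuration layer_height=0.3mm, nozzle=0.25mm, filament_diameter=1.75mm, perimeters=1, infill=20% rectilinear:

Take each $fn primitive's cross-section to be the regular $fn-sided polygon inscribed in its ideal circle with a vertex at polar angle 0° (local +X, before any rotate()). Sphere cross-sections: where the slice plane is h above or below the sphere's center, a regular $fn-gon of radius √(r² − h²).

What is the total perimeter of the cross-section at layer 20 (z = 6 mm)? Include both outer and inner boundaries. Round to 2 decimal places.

At z = 6 mm: the cone (r1=4→r2=3.5) has section circumradius 3.727 here — a regular 12-gon (perimeter = 2·12·3.727·sin(180°/12) = 23.15 mm); the r=4 sphere at (11.5, 6.5) slices to a regular 12-gon of circumradius 3.464 (√(r²−h²) with h=2 from center) (perimeter = 2·12·3.464·sin(180°/12) = 21.52 mm); Combining (union): the 2 present regions are separate (no shared area or edge), so areas and boundary lengths simply add and each stays a separate island — boundary = 44.67 mm; (whole slice rotated 60° about Z — lengths, areas and connectivity unchanged). Overall, the cross-section has 2 separate islands. Total boundary length (outer) = 44.67 mm.

44.67 mm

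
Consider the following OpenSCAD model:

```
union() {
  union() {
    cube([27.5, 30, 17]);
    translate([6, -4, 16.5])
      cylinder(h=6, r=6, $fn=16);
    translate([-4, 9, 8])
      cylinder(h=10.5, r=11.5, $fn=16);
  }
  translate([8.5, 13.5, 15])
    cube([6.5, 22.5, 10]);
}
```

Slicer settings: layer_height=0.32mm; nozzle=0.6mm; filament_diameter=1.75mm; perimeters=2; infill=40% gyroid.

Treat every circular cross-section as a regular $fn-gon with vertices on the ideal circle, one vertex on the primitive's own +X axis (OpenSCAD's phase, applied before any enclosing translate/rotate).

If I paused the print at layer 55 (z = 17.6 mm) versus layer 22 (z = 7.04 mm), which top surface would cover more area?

layer 22 (z = 7.04 mm)

Layer 55 (z = 17.6): the cube is not intersected at this z (z outside [0, 17]); the r=6 cylinder at (6, -4) contributes a regular 16-gon of circumradius 6 (area = (16/2)·6.000²·sin(360°/16) = 110.21 mm²); the cylinder at (-4, 9): section is a regular 16-gon, circumradius r=11.5 (area = (16/2)·11.500²·sin(360°/16) = 404.88 mm²); Merging all regions: the regions partially overlap — summed areas 515.09 mm² minus the doubly-counted overlap 3.02 mm² gives 512.07 mm² — area = 512.07 mm²; the cube at (8.5, 13.5) is present — its section is the full 6.5×22.5 rectangle (area 146.25 mm²); Merging all regions: the 2 present regions are separate (no shared area or edge), so areas and boundary lengths simply add and each stays a separate island — area = 658.32 mm². So its area = 658.32 mm². Layer 22 (z = 7.04): the cube (footprint 27.5×30) is included at this height (area 825.00 mm²); the cylinder at (6, -4) is not intersected at this z (z outside [16.5, 22.5]); the cylinder at (-4, 9) does not reach this height (z outside [8, 18.5]); Merging all regions: only the 27.5×30 cube is present, so the union is just that shape — area = 825.00 mm²; the cube at (8.5, 13.5) does not reach this height (z outside [15, 25]); Merging all regions: only the result so far is present, so the union is just that shape — area = 825.00 mm². So its area = 825.00 mm². Layer 22 is larger (825.00 vs 658.32 mm²).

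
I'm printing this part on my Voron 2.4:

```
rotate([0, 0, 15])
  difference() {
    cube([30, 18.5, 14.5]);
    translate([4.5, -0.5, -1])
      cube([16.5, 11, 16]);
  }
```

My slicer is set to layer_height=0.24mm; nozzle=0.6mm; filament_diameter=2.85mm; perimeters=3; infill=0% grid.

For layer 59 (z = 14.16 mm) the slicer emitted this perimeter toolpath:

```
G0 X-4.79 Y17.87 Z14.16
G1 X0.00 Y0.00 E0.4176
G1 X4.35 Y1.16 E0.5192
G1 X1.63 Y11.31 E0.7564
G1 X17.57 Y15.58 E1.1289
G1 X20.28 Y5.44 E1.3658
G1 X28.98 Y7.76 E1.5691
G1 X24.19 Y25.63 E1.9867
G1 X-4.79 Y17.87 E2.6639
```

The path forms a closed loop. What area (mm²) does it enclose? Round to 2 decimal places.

Apply the shoelace formula to the sequence of (X, Y) vertices; enclosed area = 381.71 mm².

381.71 mm²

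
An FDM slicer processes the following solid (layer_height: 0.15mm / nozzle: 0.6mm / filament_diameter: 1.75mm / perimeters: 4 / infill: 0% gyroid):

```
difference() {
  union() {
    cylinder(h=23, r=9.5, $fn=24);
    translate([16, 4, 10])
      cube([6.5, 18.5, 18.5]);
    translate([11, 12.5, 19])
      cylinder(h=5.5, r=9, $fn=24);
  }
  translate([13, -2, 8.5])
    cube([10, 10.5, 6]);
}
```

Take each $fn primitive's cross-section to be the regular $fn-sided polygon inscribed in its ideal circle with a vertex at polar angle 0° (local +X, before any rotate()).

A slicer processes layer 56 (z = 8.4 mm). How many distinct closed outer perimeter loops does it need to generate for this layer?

At z = 8.4 mm: the cylinder: section is a regular 24-gon, circumradius r=9.5; the cube at (16, 4) does not reach this height (z outside [10, 28.5]); the cylinder at (11, 12.5) is absent (z outside [19, 24.5]); Taking the union: only the r=9.5 cylinder is present, so the union is just that shape — 1 connected region; the cube at (13, -2) is absent (z outside [8.5, 14.5]); Subtracting the remaining from the first: none of the subtracted shapes is present at this height, so the result so far is unchanged — 1 connected region. The result has 1 disconnected region.

1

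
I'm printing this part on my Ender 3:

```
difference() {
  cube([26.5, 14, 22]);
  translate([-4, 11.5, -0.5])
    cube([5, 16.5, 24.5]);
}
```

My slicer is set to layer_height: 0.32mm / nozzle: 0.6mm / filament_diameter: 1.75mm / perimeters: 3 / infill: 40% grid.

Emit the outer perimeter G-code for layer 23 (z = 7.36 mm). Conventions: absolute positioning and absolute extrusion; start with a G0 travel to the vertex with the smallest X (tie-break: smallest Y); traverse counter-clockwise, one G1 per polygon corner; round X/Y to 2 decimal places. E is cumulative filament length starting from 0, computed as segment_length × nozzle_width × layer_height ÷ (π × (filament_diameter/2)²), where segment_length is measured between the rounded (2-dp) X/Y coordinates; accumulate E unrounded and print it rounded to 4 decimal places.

At z = 7.36 mm: the 26.5×14 cube contributes its full rectangle; the cube at (-4, 11.5) (footprint 5×16.5) is included at this height; After the difference (first − rest): starting from the 26.5×14 cube, the 5×16.5 cube at (-4, 11.5) partially overlaps it — only the 2.50 mm² overlap (of its 82.50 mm²) is removed, clipping the outline — 1 connected region. The outline is a single polygon with 6 vertices. Extrusion per mm of travel: 0.6 × 0.32 / (π × 0.875²) = 0.079824. Accumulating E over each segment gives final E = 6.4658.

G0 X0.00 Y0.00 Z7.36
G1 X26.50 Y0.00 E2.1153
G1 X26.50 Y14.00 E3.2329
G1 X1.00 Y14.00 E5.2684
G1 X1.00 Y11.50 E5.4680
G1 X0.00 Y11.50 E5.5478
G1 X0.00 Y0.00 E6.4658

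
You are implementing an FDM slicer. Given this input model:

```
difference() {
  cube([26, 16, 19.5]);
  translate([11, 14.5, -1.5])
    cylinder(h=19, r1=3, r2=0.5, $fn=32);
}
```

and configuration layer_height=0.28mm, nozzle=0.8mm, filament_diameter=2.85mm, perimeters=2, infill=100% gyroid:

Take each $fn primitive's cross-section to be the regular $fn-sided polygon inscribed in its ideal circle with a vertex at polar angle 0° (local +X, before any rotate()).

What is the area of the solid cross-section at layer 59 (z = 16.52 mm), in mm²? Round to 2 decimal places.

414.77 mm²

At z = 16.52 mm: the 26×16 cube contributes its full rectangle (area 416.00 mm²); the cone at (11, 14.5): at t=0.948 of its height the radius interpolates to r₁+(r₂−r₁)t = 0.629, giving a regular 32-gon of that circumradius (area = (32/2)·0.629²·sin(360°/32) = 1.23 mm²); After the difference (first − rest): starting from the 26×16 cube (416.00 mm²), the cone at (11, 14.5) lies wholly inside it (removes its full 1.23 mm² and its 3.95 mm outline becomes a hole wall) — area = 414.77 mm². Overall, the cross-section is one region with 1 hole. Net area = 414.77 mm².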